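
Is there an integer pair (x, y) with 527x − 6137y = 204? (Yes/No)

By Bézout, 527x − 6137y = 204 has integer solutions iff gcd(527, 6137) | 204.
Euclid: 6137 = 11·527 + 340; 527 = 1·340 + 187; 340 = 1·187 + 153; 187 = 1·153 + 34; 153 = 4·34 + 17; 34 = 2·17 + 0. gcd = 17; 204 mod 17 = 0. Yes.

Yes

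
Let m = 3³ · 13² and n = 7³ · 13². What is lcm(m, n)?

max exponent per prime: 3³ · 7³ · 13² = 1565109

1565109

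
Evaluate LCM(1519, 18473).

572663

gcd first: 18473 = 12·1519 + 245; 1519 = 6·245 + 49; 245 = 5·49 + 0 → gcd = 49
lcm = 1519·18473/gcd = 28060487/49 = 572663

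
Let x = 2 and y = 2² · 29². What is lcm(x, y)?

max exponent per prime: 2² · 29² = 3364

3364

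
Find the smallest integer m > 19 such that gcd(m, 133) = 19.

38

gcd(m, 133) = 19 forces 19 | m; write m = 19s. Then gcd(19s, 19·7) = 19·gcd(s, 7), so need gcd(s, 7) = 1.
19s > 19 gives s ≥ 2. The least s ≥ 2 coprime to 7 is 2, so m = 19·2 = 38.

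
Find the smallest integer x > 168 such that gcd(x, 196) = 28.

gcd(x, 196) = 28 forces 28 | x; write x = 28s. Then gcd(28s, 28·7) = 28·gcd(s, 7), so need gcd(s, 7) = 1.
28s > 168 gives s ≥ 7. The least s ≥ 7 coprime to 7 is 8, so x = 28·8 = 224.

224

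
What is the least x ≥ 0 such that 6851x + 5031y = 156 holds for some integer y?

gcd(6851, 5031) = 13 (Euclid: 6851 = 1·5031 + 1820; 5031 = 2·1820 + 1391; 1820 = 1·1391 + 429; 1391 = 3·429 + 104; 429 = 4·104 + 13; 104 = 8·13 + 0), and 13 | 156.
Extended Euclid: 6851·(47) + 5031·(-64) = 13. Scale by 12: x₀ = 564.
General solution x = x₀ + 387t; reducing mod 387 gives x = 177 (and y = -241).

177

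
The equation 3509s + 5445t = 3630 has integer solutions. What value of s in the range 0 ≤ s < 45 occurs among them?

gcd(3509, 5445) = 121 (Euclid: 5445 = 1·3509 + 1936; 3509 = 1·1936 + 1573; 1936 = 1·1573 + 363; 1573 = 4·363 + 121; 363 = 3·121 + 0), and 121 | 3630.
Extended Euclid: 3509·(14) + 5445·(-9) = 121. Scale by 30: s₀ = 420.
General solution s = s₀ + 45k; reducing mod 45 gives s = 15 (and t = -9).

15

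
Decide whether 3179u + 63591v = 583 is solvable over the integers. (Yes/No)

Yes

gcd(3179, 63591): 63591 = 20·3179 + 11; 3179 = 289·11 + 0 → 11
11 divides 583, so a solution exists.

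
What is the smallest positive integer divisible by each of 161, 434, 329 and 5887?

161 = 7 · 23; 434 = 2 · 7 · 31; 329 = 7 · 47; 5887 = 7 · 29²
lcm takes max exponent of each prime: 2 · 7 · 23 · 29² · 31 · 47 = 394558514

394558514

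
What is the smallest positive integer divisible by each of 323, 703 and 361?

227069

323 = 17 · 19; 703 = 19 · 37; 361 = 19²
lcm takes max exponent of each prime: 17 · 19² · 37 = 227069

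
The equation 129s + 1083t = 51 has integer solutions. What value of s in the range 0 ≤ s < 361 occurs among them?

Euclid: 1083 = 8·129 + 51; 129 = 2·51 + 27; 51 = 1·27 + 24; 27 = 1·24 + 3; 24 = 8·3 + 0 → gcd = 3; 51 = 3·17.
Back-substitution yields 129·(42) + 1083·(-5) = 3, so one solution is s = 42·17 = 714, t = -5·17 = -85.
Solutions in s differ by 1083/3 = 361; the one in [0, 361) is 714 mod 361 = 353.

353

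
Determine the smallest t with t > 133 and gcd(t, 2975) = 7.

Multiples of 7 above 133: 7·20, 7·21, … . Need the cofactor coprime to 2975/7 = 425.
Checking s = 20, 21, … the first with gcd(s, 425) = 1 is s = 21, giving 147.

147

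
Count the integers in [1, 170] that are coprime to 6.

Prime factors of 6: 2, 3. Count integers ≤ 170 divisible by none of them.
By inclusion–exclusion: 170 − ⌊170/2⌋ − ⌊170/3⌋ + ⌊170/6⌋ = 57.

57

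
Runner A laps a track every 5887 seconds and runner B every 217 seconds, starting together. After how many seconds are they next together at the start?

5887 = 7 · 29²; 217 = 7 · 31
max exponents: 7 · 29² · 31 = 182497

182497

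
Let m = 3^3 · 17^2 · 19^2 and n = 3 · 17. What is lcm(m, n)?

max exponent per prime: 3^3 · 17^2 · 19^2 = 2816883

2816883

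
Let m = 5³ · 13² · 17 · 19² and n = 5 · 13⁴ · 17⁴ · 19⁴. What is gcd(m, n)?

5185765

min exponent per shared prime: 5 · 13² · 17 · 19² = 5185765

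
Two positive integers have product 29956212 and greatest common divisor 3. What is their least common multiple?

gcd·lcm = product, so lcm = 29956212/3 = 9985404.

9985404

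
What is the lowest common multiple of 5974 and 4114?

5974 = 2 · 29 · 103; 4114 = 2 · 11² · 17
max exponents: 2 · 11² · 17 · 29 · 103 = 12288518

12288518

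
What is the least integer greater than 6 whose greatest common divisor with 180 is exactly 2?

14

Multiples of 2 above 6: 2·4, 2·5, … . Need the cofactor coprime to 180/2 = 90.
Checking s = 4, 5, … the first with gcd(s, 90) = 1 is s = 7, giving 14.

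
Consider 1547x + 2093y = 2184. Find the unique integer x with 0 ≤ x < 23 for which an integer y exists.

19

Euclid: 2093 = 1·1547 + 546; 1547 = 2·546 + 455; 546 = 1·455 + 91; 455 = 5·91 + 0 → gcd = 91; 2184 = 91·24.
Back-substitution yields 1547·(-4) + 2093·(3) = 91, so one solution is x = -4·24 = -96, y = 3·24 = 72.
Solutions in x differ by 2093/91 = 23; the one in [0, 23) is -96 mod 23 = 19.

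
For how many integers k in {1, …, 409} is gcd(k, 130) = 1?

Prime factors of 130: 2, 5, 13. Count integers ≤ 409 divisible by none of them.
By inclusion–exclusion: 409 − ⌊409/2⌋ − ⌊409/5⌋ − ⌊409/13⌋ + ⌊409/10⌋ + ⌊409/26⌋ + ⌊409/65⌋ − ⌊409/130⌋ = 151.

151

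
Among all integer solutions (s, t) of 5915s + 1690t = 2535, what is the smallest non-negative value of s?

gcd(5915, 1690) = 845 (Euclid: 5915 = 3·1690 + 845; 1690 = 2·845 + 0), and 845 | 2535.
Extended Euclid: 5915·(1) + 1690·(-3) = 845. Scale by 3: s₀ = 3.
General solution s = s₀ + 2k; reducing mod 2 gives s = 1 (and t = -2).

1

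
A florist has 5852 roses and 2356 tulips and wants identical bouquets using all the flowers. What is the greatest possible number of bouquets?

5852 = 2² · 7 · 11 · 19
2356 = 2² · 19 · 31
Common: 2² · 19 = 76

76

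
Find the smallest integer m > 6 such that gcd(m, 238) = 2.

8

238 = 2·119. Any m with gcd(m, 238) = 2 is a multiple of 2, say 2s, with s coprime to 119.
Need s > 6/2, so s ≥ 4. First s ≥ 4 with gcd(s, 119) = 1 is s = 4. Thus m = 2·4 = 8.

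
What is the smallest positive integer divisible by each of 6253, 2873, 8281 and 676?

lcm(6253, 2873) = 6253·2873/gcd = 17964869/169 = 106301
lcm(106301, 8281) = 106301·8281/gcd = 880278581/169 = 5208749
lcm(5208749, 676) = 5208749·676/gcd = 3521114324/169 = 20834996

20834996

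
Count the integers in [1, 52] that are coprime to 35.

36

Prime factors of 35: 5, 7. Count integers ≤ 52 divisible by none of them.
By inclusion–exclusion: 52 − ⌊52/5⌋ − ⌊52/7⌋ + ⌊52/35⌋ = 36.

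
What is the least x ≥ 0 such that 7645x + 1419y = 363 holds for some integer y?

gcd(7645, 1419) = 11 (Euclid: 7645 = 5·1419 + 550; 1419 = 2·550 + 319; 550 = 1·319 + 231; 319 = 1·231 + 88; 231 = 2·88 + 55; 88 = 1·55 + 33; 55 = 1·33 + 22; 33 = 1·22 + 11; 22 = 2·11 + 0), and 11 | 363.
Extended Euclid: 7645·(-49) + 1419·(264) = 11. Scale by 33: x₀ = -1617.
General solution x = x₀ + 129t; reducing mod 129 gives x = 60 (and y = -323).

60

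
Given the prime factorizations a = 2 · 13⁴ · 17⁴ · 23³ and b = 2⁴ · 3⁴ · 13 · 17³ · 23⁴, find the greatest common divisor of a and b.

min exponent per shared prime: 2 · 13 · 17³ · 23³ = 1554188246

1554188246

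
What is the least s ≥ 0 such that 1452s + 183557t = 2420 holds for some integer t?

1013

Euclid: 183557 = 126·1452 + 605; 1452 = 2·605 + 242; 605 = 2·242 + 121; 242 = 2·121 + 0 → gcd = 121; 2420 = 121·20.
Back-substitution yields 1452·(-632) + 183557·(5) = 121, so one solution is s = -632·20 = -12640, t = 5·20 = 100.
Solutions in s differ by 183557/121 = 1517; the one in [0, 1517) is -12640 mod 1517 = 1013.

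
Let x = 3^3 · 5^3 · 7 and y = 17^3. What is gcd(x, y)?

min exponent per shared prime: (none) = 1

1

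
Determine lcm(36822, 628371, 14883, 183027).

36822 = 2 · 3 · 17 · 19²; 628371 = 3³ · 17 · 37²; 14883 = 3 · 11² · 41; 183027 = 3 · 13² · 19²
lcm takes max exponent of each prime: 2 · 3³ · 11² · 13² · 17 · 19² · 37² · 41 = 380372633055558

380372633055558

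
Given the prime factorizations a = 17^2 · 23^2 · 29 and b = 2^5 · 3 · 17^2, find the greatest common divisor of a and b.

min exponent per shared prime: 17^2 = 289

289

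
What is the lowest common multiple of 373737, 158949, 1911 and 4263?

373737 = 3 · 7 · 13 · 37²; 158949 = 3³ · 7 · 29²; 1911 = 3 · 7² · 13; 4263 = 3 · 7² · 29
lcm takes max exponent of each prime: 3³ · 7² · 13 · 29² · 37² = 19801707471

19801707471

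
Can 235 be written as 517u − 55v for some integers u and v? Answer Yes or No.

gcd(517, 55): 517 = 9·55 + 22; 55 = 2·22 + 11; 22 = 2·11 + 0 → 11
11 does not divide 235, so a solution does not exist.

No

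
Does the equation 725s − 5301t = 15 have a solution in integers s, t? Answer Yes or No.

Yes

By Bézout, 725s − 5301t = 15 has integer solutions iff gcd(725, 5301) | 15.
Euclid: 5301 = 7·725 + 226; 725 = 3·226 + 47; 226 = 4·47 + 38; 47 = 1·38 + 9; 38 = 4·9 + 2; 9 = 4·2 + 1; 2 = 2·1 + 0. gcd = 1; 15 mod 1 = 0. Yes.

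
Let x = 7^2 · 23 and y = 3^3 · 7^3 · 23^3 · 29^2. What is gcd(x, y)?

1127

min exponent per shared prime: 7^2 · 23 = 1127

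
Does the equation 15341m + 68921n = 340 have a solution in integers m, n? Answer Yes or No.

Yes

gcd(15341, 68921): 68921 = 4·15341 + 7557; 15341 = 2·7557 + 227; 7557 = 33·227 + 66; 227 = 3·66 + 29; 66 = 2·29 + 8; 29 = 3·8 + 5; 8 = 1·5 + 3; 5 = 1·3 + 2; 3 = 1·2 + 1; 2 = 2·1 + 0 → 1
1 divides 340, so a solution exists.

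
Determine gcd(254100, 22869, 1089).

gcd(254100, 22869): 254100 = 11·22869 + 2541; 22869 = 9·2541 + 0 → 2541
gcd(2541, 1089): 2541 = 2·1089 + 363; 1089 = 3·363 + 0 → 363

363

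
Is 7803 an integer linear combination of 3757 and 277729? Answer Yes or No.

Yes

gcd(3757, 277729): 277729 = 73·3757 + 3468; 3757 = 1·3468 + 289; 3468 = 12·289 + 0 → 289
289 divides 7803, so a solution exists.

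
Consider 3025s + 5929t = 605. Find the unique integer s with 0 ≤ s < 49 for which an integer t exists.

Euclid: 5929 = 1·3025 + 2904; 3025 = 1·2904 + 121; 2904 = 24·121 + 0 → gcd = 121; 605 = 121·5.
Back-substitution yields 3025·(2) + 5929·(-1) = 121, so one solution is s = 2·5 = 10, t = -1·5 = -5.
Solutions in s differ by 5929/121 = 49; the one in [0, 49) is 10 mod 49 = 10.

10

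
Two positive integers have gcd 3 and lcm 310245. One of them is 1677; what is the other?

555

Using mn = gcd(m,n)·lcm(m,n) = 3·310245 = 930735, we get n = 930735/1677 = 555.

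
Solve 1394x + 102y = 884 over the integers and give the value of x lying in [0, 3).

1

Euclid: 1394 = 13·102 + 68; 102 = 1·68 + 34; 68 = 2·34 + 0 → gcd = 34; 884 = 34·26.
Back-substitution yields 1394·(-1) + 102·(14) = 34, so one solution is x = -1·26 = -26, y = 14·26 = 364.
Solutions in x differ by 102/34 = 3; the one in [0, 3) is -26 mod 3 = 1.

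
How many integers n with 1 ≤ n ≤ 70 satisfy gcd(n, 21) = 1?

21 = 3·7. Inclusion–exclusion on these primes:
70 − ⌊70/3⌋ − ⌊70/7⌋ + ⌊70/21⌋ = 40

40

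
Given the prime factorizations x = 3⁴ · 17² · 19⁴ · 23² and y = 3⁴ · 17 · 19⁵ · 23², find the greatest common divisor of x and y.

94930116993

min exponent per shared prime: 3⁴ · 17 · 19⁴ · 23² = 94930116993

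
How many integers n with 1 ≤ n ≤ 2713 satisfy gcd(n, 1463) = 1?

Prime factors of 1463: 7, 11, 19. Count integers ≤ 2713 divisible by none of them.
By inclusion–exclusion: 2713 − ⌊2713/7⌋ − ⌊2713/11⌋ − ⌊2713/19⌋ + ⌊2713/77⌋ + ⌊2713/133⌋ + ⌊2713/209⌋ − ⌊2713/1463⌋ = 2004.

2004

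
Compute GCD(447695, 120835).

Euclid: 447695 = 3·120835 + 85190; 120835 = 1·85190 + 35645; 85190 = 2·35645 + 13900; 35645 = 2·13900 + 7845; 13900 = 1·7845 + 6055; 7845 = 1·6055 + 1790; 6055 = 3·1790 + 685; 1790 = 2·685 + 420; 685 = 1·420 + 265; 420 = 1·265 + 155; 265 = 1·155 + 110; 155 = 1·110 + 45; 110 = 2·45 + 20; 45 = 2·20 + 5; 20 = 4·5 + 0. Last nonzero remainder: 5.

5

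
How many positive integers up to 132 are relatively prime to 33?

80

33 = 3·11. Inclusion–exclusion on these primes:
132 − ⌊132/3⌋ − ⌊132/11⌋ + ⌊132/33⌋ = 80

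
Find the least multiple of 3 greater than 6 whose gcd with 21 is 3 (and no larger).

gcd(k, 21) = 3 forces 3 | k; write k = 3s. Then gcd(3s, 3·7) = 3·gcd(s, 7), so need gcd(s, 7) = 1.
3s > 6 gives s ≥ 3. The least s ≥ 3 coprime to 7 is 3, so k = 3·3 = 9.

9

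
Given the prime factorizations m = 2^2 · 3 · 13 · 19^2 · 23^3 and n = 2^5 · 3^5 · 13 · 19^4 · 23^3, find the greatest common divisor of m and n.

685196772

min exponent per shared prime: 2^2 · 3 · 13 · 19^2 · 23^3 = 685196772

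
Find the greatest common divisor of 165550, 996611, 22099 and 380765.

165550 = 2 · 5² · 7 · 11 · 43; 996611 = 7² · 11 · 43²; 22099 = 7² · 11 · 41; 380765 = 5 · 7 · 11 · 23 · 43
gcd takes min exponent of each prime: 7 · 11 = 77

77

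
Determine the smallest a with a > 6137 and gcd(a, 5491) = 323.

6460

gcd(a, 5491) = 323 forces 323 | a; write a = 323s. Then gcd(323s, 323·17) = 323·gcd(s, 17), so need gcd(s, 17) = 1.
323s > 6137 gives s ≥ 20. The least s ≥ 20 coprime to 17 is 20, so a = 323·20 = 6460.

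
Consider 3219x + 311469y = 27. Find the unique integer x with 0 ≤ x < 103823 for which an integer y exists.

Reduce mod 311469: 3219x ≡ 27 (mod 311469). With g = gcd(3219, 311469) = 3 dividing 27, divide through: 1073x ≡ 9 (mod 103823).
Since gcd(1073, 103823) = 1, x ≡ 9·(1073)⁻¹ ≡ 27770 (mod 103823). Smallest non-negative: 27770.

27770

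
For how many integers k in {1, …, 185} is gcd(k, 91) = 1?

91 = 7·13. Inclusion–exclusion on these primes:
185 − ⌊185/7⌋ − ⌊185/13⌋ + ⌊185/91⌋ = 147

147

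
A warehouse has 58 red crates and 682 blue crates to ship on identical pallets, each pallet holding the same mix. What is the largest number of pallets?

2

Euclid: 682 = 11·58 + 44; 58 = 1·44 + 14; 44 = 3·14 + 2; 14 = 7·2 + 0. Last nonzero remainder: 2.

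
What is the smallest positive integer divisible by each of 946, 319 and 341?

946 = 2 · 11 · 43; 319 = 11 · 29; 341 = 11 · 31
lcm takes max exponent of each prime: 2 · 11 · 29 · 31 · 43 = 850454

850454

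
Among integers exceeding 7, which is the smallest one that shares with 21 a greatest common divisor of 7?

14

gcd(m, 21) = 7 forces 7 | m; write m = 7s. Then gcd(7s, 7·3) = 7·gcd(s, 3), so need gcd(s, 3) = 1.
7s > 7 gives s ≥ 2. The least s ≥ 2 coprime to 3 is 2, so m = 7·2 = 14.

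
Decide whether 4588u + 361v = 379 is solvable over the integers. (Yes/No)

By Bézout, 4588u + 361v = 379 has integer solutions iff gcd(4588, 361) | 379.
Euclid: 4588 = 12·361 + 256; 361 = 1·256 + 105; 256 = 2·105 + 46; 105 = 2·46 + 13; 46 = 3·13 + 7; 13 = 1·7 + 6; 7 = 1·6 + 1; 6 = 6·1 + 0. gcd = 1; 379 mod 1 = 0. Yes.

Yes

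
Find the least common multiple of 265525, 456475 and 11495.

265525 = 5² · 13 · 19 · 43; 456475 = 5² · 19 · 31²; 11495 = 5 · 11² · 19
lcm takes max exponent of each prime: 5² · 11² · 13 · 19 · 31² · 43 = 30875512525

30875512525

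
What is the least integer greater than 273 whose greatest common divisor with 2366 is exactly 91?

2366 = 91·26. Any m with gcd(m, 2366) = 91 is a multiple of 91, say 91s, with s coprime to 26.
Need s > 273/91, so s ≥ 4. First s ≥ 4 with gcd(s, 26) = 1 is s = 5. Thus m = 91·5 = 455.

455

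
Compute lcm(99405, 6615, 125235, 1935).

lcm(99405, 6615) = 99405·6615/gcd = 657564075/45 = 14612535
lcm(14612535, 125235) = 14612535·125235/gcd = 1830000820725/45 = 40666684905
lcm(40666684905, 1935) = 40666684905·1935/gcd = 78690035291175/45 = 1748667450915

1748667450915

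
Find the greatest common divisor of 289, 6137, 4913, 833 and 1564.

17

289 = 17²; 6137 = 17 · 19²; 4913 = 17³; 833 = 7² · 17; 1564 = 2² · 17 · 23
gcd takes min exponent of each prime: 17 = 17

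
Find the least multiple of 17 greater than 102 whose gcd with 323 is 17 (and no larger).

119

323 = 17·19. Any x with gcd(x, 323) = 17 is a multiple of 17, say 17s, with s coprime to 19.
Need s > 102/17, so s ≥ 7. First s ≥ 7 with gcd(s, 19) = 1 is s = 7. Thus x = 17·7 = 119.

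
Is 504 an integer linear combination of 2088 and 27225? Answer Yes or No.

gcd(2088, 27225): 27225 = 13·2088 + 81; 2088 = 25·81 + 63; 81 = 1·63 + 18; 63 = 3·18 + 9; 18 = 2·9 + 0 → 9
9 divides 504, so a solution exists.

Yes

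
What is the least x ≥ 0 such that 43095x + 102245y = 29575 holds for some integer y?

Euclid: 102245 = 2·43095 + 16055; 43095 = 2·16055 + 10985; 16055 = 1·10985 + 5070; 10985 = 2·5070 + 845; 5070 = 6·845 + 0 → gcd = 845; 29575 = 845·35.
Back-substitution yields 43095·(19) + 102245·(-8) = 845, so one solution is x = 19·35 = 665, y = -8·35 = -280.
Solutions in x differ by 102245/845 = 121; the one in [0, 121) is 665 mod 121 = 60.

60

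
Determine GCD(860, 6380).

20

860 = 2² · 5 · 43
6380 = 2² · 5 · 11 · 29
Common: 2² · 5 = 20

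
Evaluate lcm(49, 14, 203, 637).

49 = 7²; 14 = 2 · 7; 203 = 7 · 29; 637 = 7² · 13
lcm takes max exponent of each prime: 2 · 7² · 13 · 29 = 36946

36946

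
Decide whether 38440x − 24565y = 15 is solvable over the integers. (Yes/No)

Yes

By Bézout, 38440x − 24565y = 15 has integer solutions iff gcd(38440, 24565) | 15.
Euclid: 38440 = 1·24565 + 13875; 24565 = 1·13875 + 10690; 13875 = 1·10690 + 3185; 10690 = 3·3185 + 1135; 3185 = 2·1135 + 915; 1135 = 1·915 + 220; 915 = 4·220 + 35; 220 = 6·35 + 10; 35 = 3·10 + 5; 10 = 2·5 + 0. gcd = 5; 15 mod 5 = 0. Yes.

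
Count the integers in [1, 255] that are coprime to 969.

Prime factors of 969: 3, 17, 19. Count integers ≤ 255 divisible by none of them.
By inclusion–exclusion: 255 − ⌊255/3⌋ − ⌊255/17⌋ − ⌊255/19⌋ + ⌊255/51⌋ + ⌊255/57⌋ + ⌊255/323⌋ − ⌊255/969⌋ = 151.

151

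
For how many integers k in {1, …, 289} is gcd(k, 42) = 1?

42 = 2·3·7. Inclusion–exclusion on these primes:
289 − ⌊289/2⌋ − ⌊289/3⌋ − ⌊289/7⌋ + ⌊289/6⌋ + ⌊289/14⌋ + ⌊289/21⌋ − ⌊289/42⌋ = 83

83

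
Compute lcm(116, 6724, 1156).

lcm(116, 6724) = 116·6724/gcd = 779984/4 = 194996
lcm(194996, 1156) = 194996·1156/gcd = 225415376/4 = 56353844

56353844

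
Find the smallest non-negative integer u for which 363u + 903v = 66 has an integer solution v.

137

Reduce mod 903: 363u ≡ 66 (mod 903). With g = gcd(363, 903) = 3 dividing 66, divide through: 121u ≡ 22 (mod 301).
Since gcd(121, 301) = 1, u ≡ 22·(121)⁻¹ ≡ 137 (mod 301). Smallest non-negative: 137.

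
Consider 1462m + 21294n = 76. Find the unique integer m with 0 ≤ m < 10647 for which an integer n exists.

8506

Euclid: 21294 = 14·1462 + 826; 1462 = 1·826 + 636; 826 = 1·636 + 190; 636 = 3·190 + 66; 190 = 2·66 + 58; 66 = 1·58 + 8; 58 = 7·8 + 2; 8 = 4·2 + 0 → gcd = 2; 76 = 2·38.
Back-substitution yields 1462·(-2578) + 21294·(177) = 2, so one solution is m = -2578·38 = -97964, n = 177·38 = 6726.
Solutions in m differ by 21294/2 = 10647; the one in [0, 10647) is -97964 mod 10647 = 8506.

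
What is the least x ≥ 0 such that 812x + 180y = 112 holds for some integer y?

11

Reduce mod 180: 812x ≡ 112 (mod 180). With g = gcd(812, 180) = 4 dividing 112, divide through: 203x ≡ 28 (mod 45).
Since gcd(203, 45) = 1, x ≡ 28·(203)⁻¹ ≡ 11 (mod 45). Smallest non-negative: 11.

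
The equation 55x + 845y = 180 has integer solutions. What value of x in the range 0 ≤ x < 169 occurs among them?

34

gcd(55, 845) = 5 (Euclid: 845 = 15·55 + 20; 55 = 2·20 + 15; 20 = 1·15 + 5; 15 = 3·5 + 0), and 5 | 180.
Extended Euclid: 55·(-46) + 845·(3) = 5. Scale by 36: x₀ = -1656.
General solution x = x₀ + 169t; reducing mod 169 gives x = 34 (and y = -2).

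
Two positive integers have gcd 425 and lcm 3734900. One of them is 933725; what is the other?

1700

Using ab = gcd(a,b)·lcm(a,b) = 425·3734900 = 1587332500, we get b = 1587332500/933725 = 1700.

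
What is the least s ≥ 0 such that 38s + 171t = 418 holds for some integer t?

2

Euclid: 171 = 4·38 + 19; 38 = 2·19 + 0 → gcd = 19; 418 = 19·22.
Back-substitution yields 38·(-4) + 171·(1) = 19, so one solution is s = -4·22 = -88, t = 1·22 = 22.
Solutions in s differ by 171/19 = 9; the one in [0, 9) is -88 mod 9 = 2.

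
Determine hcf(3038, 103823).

3038 = 2 · 7² · 31
103823 = 47³
Common: 1 = 1

1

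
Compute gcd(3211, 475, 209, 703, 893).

3211 = 13² · 19; 475 = 5² · 19; 209 = 11 · 19; 703 = 19 · 37; 893 = 19 · 47
gcd takes min exponent of each prime: 19 = 19

19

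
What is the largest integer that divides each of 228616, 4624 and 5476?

4

gcd(228616, 4624): 228616 = 49·4624 + 2040; 4624 = 2·2040 + 544; 2040 = 3·544 + 408; 544 = 1·408 + 136; 408 = 3·136 + 0 → 136
gcd(136, 5476): 5476 = 40·136 + 36; 136 = 3·36 + 28; 36 = 1·28 + 8; 28 = 3·8 + 4; 8 = 2·4 + 0 → 4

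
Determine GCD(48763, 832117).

Euclid: 832117 = 17·48763 + 3146; 48763 = 15·3146 + 1573; 3146 = 2·1573 + 0. Last nonzero remainder: 1573.

1573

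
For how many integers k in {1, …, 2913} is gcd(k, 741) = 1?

Prime factors of 741: 3, 13, 19. Count integers ≤ 2913 divisible by none of them.
By inclusion–exclusion: 2913 − ⌊2913/3⌋ − ⌊2913/13⌋ − ⌊2913/19⌋ + ⌊2913/39⌋ + ⌊2913/57⌋ + ⌊2913/247⌋ − ⌊2913/741⌋ = 1698.

1698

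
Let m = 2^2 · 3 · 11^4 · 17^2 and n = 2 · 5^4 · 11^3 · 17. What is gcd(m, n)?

min exponent per shared prime: 2 · 11^3 · 17 = 45254

45254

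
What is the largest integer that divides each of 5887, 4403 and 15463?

5887 = 7 · 29²; 4403 = 7 · 17 · 37; 15463 = 7 · 47²
gcd takes min exponent of each prime: 7 = 7

7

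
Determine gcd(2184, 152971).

2184 = 2³ · 3 · 7 · 13
152971 = 7 · 13 · 41²
Common: 7 · 13 = 91

91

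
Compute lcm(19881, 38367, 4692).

19881 = 3² · 47²; 38367 = 3³ · 7² · 29; 4692 = 2² · 3 · 17 · 23
lcm takes max exponent of each prime: 2² · 3³ · 7² · 17 · 23 · 29 · 47² = 132553227492

132553227492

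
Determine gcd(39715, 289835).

845

39715 = 5 · 13² · 47
289835 = 5 · 7³ · 13²
Common: 5 · 13² = 845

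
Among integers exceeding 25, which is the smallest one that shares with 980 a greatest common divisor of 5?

45

Multiples of 5 above 25: 5·6, 5·7, … . Need the cofactor coprime to 980/5 = 196.
Checking s = 6, 7, … the first with gcd(s, 196) = 1 is s = 9, giving 45.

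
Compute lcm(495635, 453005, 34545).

129216505215

495635 = 5 · 7³ · 17²; 453005 = 5 · 7² · 43²; 34545 = 3 · 5 · 7² · 47
lcm takes max exponent of each prime: 3 · 5 · 7³ · 17² · 43² · 47 = 129216505215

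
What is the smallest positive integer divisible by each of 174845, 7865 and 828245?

lcm(174845, 7865) = 174845·7865/gcd = 1375155925/605 = 2272985
lcm(2272985, 828245) = 2272985·828245/gcd = 1882588461325/605 = 3111716465

3111716465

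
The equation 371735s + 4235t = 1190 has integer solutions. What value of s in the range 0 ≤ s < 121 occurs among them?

gcd(371735, 4235) = 35 (Euclid: 371735 = 87·4235 + 3290; 4235 = 1·3290 + 945; 3290 = 3·945 + 455; 945 = 2·455 + 35; 455 = 13·35 + 0), and 35 | 1190.
Extended Euclid: 371735·(-9) + 4235·(790) = 35. Scale by 34: s₀ = -306.
General solution s = s₀ + 121k; reducing mod 121 gives s = 57 (and t = -5003).

57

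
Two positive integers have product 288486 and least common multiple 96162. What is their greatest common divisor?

3

gcd·lcm = product, so gcd = 288486/96162 = 3.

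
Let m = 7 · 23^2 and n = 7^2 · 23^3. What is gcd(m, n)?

3703

min exponent per shared prime: 7 · 23^2 = 3703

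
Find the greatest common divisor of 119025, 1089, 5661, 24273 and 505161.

9

gcd(119025, 1089): 119025 = 109·1089 + 324; 1089 = 3·324 + 117; 324 = 2·117 + 90; 117 = 1·90 + 27; 90 = 3·27 + 9; 27 = 3·9 + 0 → 9
gcd(9, 5661): 5661 = 629·9 + 0 → 9
gcd(9, 24273): 24273 = 2697·9 + 0 → 9
gcd(9, 505161): 505161 = 56129·9 + 0 → 9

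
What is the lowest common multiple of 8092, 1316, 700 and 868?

294751100

8092 = 2² · 7 · 17²; 1316 = 2² · 7 · 47; 700 = 2² · 5² · 7; 868 = 2² · 7 · 31
lcm takes max exponent of each prime: 2² · 5² · 7 · 17² · 31 · 47 = 294751100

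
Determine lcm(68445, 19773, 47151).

27583335

lcm(68445, 19773) = 68445·19773/gcd = 1353362985/1521 = 889785
lcm(889785, 47151) = 889785·47151/gcd = 41954252535/1521 = 27583335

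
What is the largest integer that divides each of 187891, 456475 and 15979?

19

187891 = 11 · 19 · 29 · 31; 456475 = 5² · 19 · 31²; 15979 = 19 · 29²
gcd takes min exponent of each prime: 19 = 19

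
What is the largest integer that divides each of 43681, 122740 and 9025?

361

gcd(43681, 122740): 122740 = 2·43681 + 35378; 43681 = 1·35378 + 8303; 35378 = 4·8303 + 2166; 8303 = 3·2166 + 1805; 2166 = 1·1805 + 361; 1805 = 5·361 + 0 → 361
gcd(361, 9025): 9025 = 25·361 + 0 → 361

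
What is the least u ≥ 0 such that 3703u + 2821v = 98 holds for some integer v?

224

Euclid: 3703 = 1·2821 + 882; 2821 = 3·882 + 175; 882 = 5·175 + 7; 175 = 25·7 + 0 → gcd = 7; 98 = 7·14.
Back-substitution yields 3703·(16) + 2821·(-21) = 7, so one solution is u = 16·14 = 224, v = -21·14 = -294.
Solutions in u differ by 2821/7 = 403; the one in [0, 403) is 224 mod 403 = 224.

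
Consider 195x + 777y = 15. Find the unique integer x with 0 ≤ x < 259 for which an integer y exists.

gcd(195, 777) = 3 (Euclid: 777 = 3·195 + 192; 195 = 1·192 + 3; 192 = 64·3 + 0), and 3 | 15.
Extended Euclid: 195·(4) + 777·(-1) = 3. Scale by 5: x₀ = 20.
General solution x = x₀ + 259t; reducing mod 259 gives x = 20 (and y = -5).

20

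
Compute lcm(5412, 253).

124476

gcd first: 5412 = 21·253 + 99; 253 = 2·99 + 55; 99 = 1·55 + 44; 55 = 1·44 + 11; 44 = 4·11 + 0 → gcd = 11
lcm = 5412·253/gcd = 1369236/11 = 124476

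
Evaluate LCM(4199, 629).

155363

gcd first: 4199 = 6·629 + 425; 629 = 1·425 + 204; 425 = 2·204 + 17; 204 = 12·17 + 0 → gcd = 17
lcm = 4199·629/gcd = 2641171/17 = 155363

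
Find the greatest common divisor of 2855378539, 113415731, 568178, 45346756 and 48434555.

169

2855378539 = 13² · 19 · 23² · 41²; 113415731 = 11 · 13⁴ · 19²; 568178 = 2 · 13² · 41²; 45346756 = 2² · 7² · 13² · 37²; 48434555 = 5 · 13² · 31 · 43²
gcd takes min exponent of each prime: 13² = 169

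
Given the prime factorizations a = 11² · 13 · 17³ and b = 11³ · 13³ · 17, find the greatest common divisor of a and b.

26741

min exponent per shared prime: 11² · 13 · 17 = 26741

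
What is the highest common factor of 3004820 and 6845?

5

Euclid: 3004820 = 438·6845 + 6710; 6845 = 1·6710 + 135; 6710 = 49·135 + 95; 135 = 1·95 + 40; 95 = 2·40 + 15; 40 = 2·15 + 10; 15 = 1·10 + 5; 10 = 2·5 + 0. Last nonzero remainder: 5.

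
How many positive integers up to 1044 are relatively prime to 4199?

4199 = 13·17·19. Inclusion–exclusion on these primes:
1044 − ⌊1044/13⌋ − ⌊1044/17⌋ − ⌊1044/19⌋ + ⌊1044/221⌋ + ⌊1044/247⌋ + ⌊1044/323⌋ − ⌊1044/4199⌋ = 860

860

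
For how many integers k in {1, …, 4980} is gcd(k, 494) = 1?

Prime factors of 494: 2, 13, 19. Count integers ≤ 4980 divisible by none of them.
By inclusion–exclusion: 4980 − ⌊4980/2⌋ − ⌊4980/13⌋ − ⌊4980/19⌋ + ⌊4980/26⌋ + ⌊4980/38⌋ + ⌊4980/247⌋ − ⌊4980/494⌋ = 2177.

2177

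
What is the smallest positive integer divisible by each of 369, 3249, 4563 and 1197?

472758741

369 = 3² · 41; 3249 = 3² · 19²; 4563 = 3³ · 13²; 1197 = 3² · 7 · 19
lcm takes max exponent of each prime: 3³ · 7 · 13² · 19² · 41 = 472758741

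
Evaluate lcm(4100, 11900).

4100 = 2² · 5² · 41; 11900 = 2² · 5² · 7 · 17
max exponents: 2² · 5² · 7 · 17 · 41 = 487900

487900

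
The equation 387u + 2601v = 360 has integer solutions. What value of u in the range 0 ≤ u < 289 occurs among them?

216

Euclid: 2601 = 6·387 + 279; 387 = 1·279 + 108; 279 = 2·108 + 63; 108 = 1·63 + 45; 63 = 1·45 + 18; 45 = 2·18 + 9; 18 = 2·9 + 0 → gcd = 9; 360 = 9·40.
Back-substitution yields 387·(121) + 2601·(-18) = 9, so one solution is u = 121·40 = 4840, v = -18·40 = -720.
Solutions in u differ by 2601/9 = 289; the one in [0, 289) is 4840 mod 289 = 216.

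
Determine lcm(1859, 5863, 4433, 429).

1859 = 11 · 13²; 5863 = 11 · 13 · 41; 4433 = 11 · 13 · 31; 429 = 3 · 11 · 13
lcm takes max exponent of each prime: 3 · 11 · 13² · 31 · 41 = 7088367

7088367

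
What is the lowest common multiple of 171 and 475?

gcd first: 475 = 2·171 + 133; 171 = 1·133 + 38; 133 = 3·38 + 19; 38 = 2·19 + 0 → gcd = 19
lcm = 171·475/gcd = 81225/19 = 4275

4275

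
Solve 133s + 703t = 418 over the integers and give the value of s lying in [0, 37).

gcd(133, 703) = 19 (Euclid: 703 = 5·133 + 38; 133 = 3·38 + 19; 38 = 2·19 + 0), and 19 | 418.
Extended Euclid: 133·(16) + 703·(-3) = 19. Scale by 22: s₀ = 352.
General solution s = s₀ + 37k; reducing mod 37 gives s = 19 (and t = -3).

19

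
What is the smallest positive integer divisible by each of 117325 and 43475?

204028175

117325 = 5² · 13 · 19²; 43475 = 5² · 37 · 47
max exponents: 5² · 13 · 19² · 37 · 47 = 204028175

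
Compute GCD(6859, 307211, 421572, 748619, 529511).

19

6859 = 19³; 307211 = 19² · 23 · 37; 421572 = 2² · 3 · 19 · 43²; 748619 = 19 · 31² · 41; 529511 = 19 · 29 · 31²
gcd takes min exponent of each prime: 19 = 19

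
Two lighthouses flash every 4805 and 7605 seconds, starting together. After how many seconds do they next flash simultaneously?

7308405

gcd first: 7605 = 1·4805 + 2800; 4805 = 1·2800 + 2005; 2800 = 1·2005 + 795; 2005 = 2·795 + 415; 795 = 1·415 + 380; 415 = 1·380 + 35; 380 = 10·35 + 30; 35 = 1·30 + 5; 30 = 6·5 + 0 → gcd = 5
lcm = 4805·7605/gcd = 36542025/5 = 7308405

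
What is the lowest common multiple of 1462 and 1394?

59942

1462 = 2 · 17 · 43; 1394 = 2 · 17 · 41
max exponents: 2 · 17 · 41 · 43 = 59942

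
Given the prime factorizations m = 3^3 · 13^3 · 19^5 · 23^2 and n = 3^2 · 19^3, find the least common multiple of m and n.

77699370071349

max exponent per prime: 3^3 · 13^3 · 19^5 · 23^2 = 77699370071349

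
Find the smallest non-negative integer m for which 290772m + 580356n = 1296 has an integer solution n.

Euclid: 580356 = 1·290772 + 289584; 290772 = 1·289584 + 1188; 289584 = 243·1188 + 900; 1188 = 1·900 + 288; 900 = 3·288 + 36; 288 = 8·36 + 0 → gcd = 36; 1296 = 36·36.
Back-substitution yields 290772·(-1954) + 580356·(979) = 36, so one solution is m = -1954·36 = -70344, n = 979·36 = 35244.
Solutions in m differ by 580356/36 = 16121; the one in [0, 16121) is -70344 mod 16121 = 10261.

10261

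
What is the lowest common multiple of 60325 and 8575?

20691475

gcd first: 60325 = 7·8575 + 300; 8575 = 28·300 + 175; 300 = 1·175 + 125; 175 = 1·125 + 50; 125 = 2·50 + 25; 50 = 2·25 + 0 → gcd = 25
lcm = 60325·8575/gcd = 517286875/25 = 20691475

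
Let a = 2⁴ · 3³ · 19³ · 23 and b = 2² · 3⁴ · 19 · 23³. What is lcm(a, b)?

max exponent per prime: 2⁴ · 3⁴ · 19³ · 23³ = 108155675088

108155675088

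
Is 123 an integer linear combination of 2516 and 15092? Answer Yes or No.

By Bézout, 2516m + 15092n = 123 has integer solutions iff gcd(2516, 15092) | 123.
Euclid: 15092 = 5·2516 + 2512; 2516 = 1·2512 + 4; 2512 = 628·4 + 0. gcd = 4; 123 mod 4 = 3. No.

No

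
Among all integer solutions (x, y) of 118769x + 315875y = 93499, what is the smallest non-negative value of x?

Euclid: 315875 = 2·118769 + 78337; 118769 = 1·78337 + 40432; 78337 = 1·40432 + 37905; 40432 = 1·37905 + 2527; 37905 = 15·2527 + 0 → gcd = 2527; 93499 = 2527·37.
Back-substitution yields 118769·(8) + 315875·(-3) = 2527, so one solution is x = 8·37 = 296, y = -3·37 = -111.
Solutions in x differ by 315875/2527 = 125; the one in [0, 125) is 296 mod 125 = 46.

46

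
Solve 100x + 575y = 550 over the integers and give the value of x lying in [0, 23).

17

Euclid: 575 = 5·100 + 75; 100 = 1·75 + 25; 75 = 3·25 + 0 → gcd = 25; 550 = 25·22.
Back-substitution yields 100·(6) + 575·(-1) = 25, so one solution is x = 6·22 = 132, y = -1·22 = -22.
Solutions in x differ by 575/25 = 23; the one in [0, 23) is 132 mod 23 = 17.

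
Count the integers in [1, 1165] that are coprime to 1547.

Prime factors of 1547: 7, 13, 17. Count integers ≤ 1165 divisible by none of them.
By inclusion–exclusion: 1165 − ⌊1165/7⌋ − ⌊1165/13⌋ − ⌊1165/17⌋ + ⌊1165/91⌋ + ⌊1165/119⌋ + ⌊1165/221⌋ − ⌊1165/1547⌋ = 868.

868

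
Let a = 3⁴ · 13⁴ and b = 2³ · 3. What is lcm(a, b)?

18507528

max exponent per prime: 2³ · 3⁴ · 13⁴ = 18507528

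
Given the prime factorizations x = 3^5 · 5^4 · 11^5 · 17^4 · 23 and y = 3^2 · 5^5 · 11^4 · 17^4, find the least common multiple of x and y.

max exponent per prime: 3^5 · 5^5 · 11^5 · 17^4 · 23 = 234932577035371875

234932577035371875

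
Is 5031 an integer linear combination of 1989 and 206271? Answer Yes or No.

Yes

By Bézout, 1989u − 206271v = 5031 has integer solutions iff gcd(1989, 206271) | 5031.
Euclid: 206271 = 103·1989 + 1404; 1989 = 1·1404 + 585; 1404 = 2·585 + 234; 585 = 2·234 + 117; 234 = 2·117 + 0. gcd = 117; 5031 mod 117 = 0. Yes.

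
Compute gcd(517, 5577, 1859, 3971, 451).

11

gcd(517, 5577): 5577 = 10·517 + 407; 517 = 1·407 + 110; 407 = 3·110 + 77; 110 = 1·77 + 33; 77 = 2·33 + 11; 33 = 3·11 + 0 → 11
gcd(11, 1859): 1859 = 169·11 + 0 → 11
gcd(11, 3971): 3971 = 361·11 + 0 → 11
gcd(11, 451): 451 = 41·11 + 0 → 11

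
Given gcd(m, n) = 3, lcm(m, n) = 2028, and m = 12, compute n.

507

Using mn = gcd(m,n)·lcm(m,n) = 3·2028 = 6084, we get n = 6084/12 = 507.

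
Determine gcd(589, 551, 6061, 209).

19

gcd(589, 551): 589 = 1·551 + 38; 551 = 14·38 + 19; 38 = 2·19 + 0 → 19
gcd(19, 6061): 6061 = 319·19 + 0 → 19
gcd(19, 209): 209 = 11·19 + 0 → 19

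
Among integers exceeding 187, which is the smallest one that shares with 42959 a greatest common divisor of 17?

gcd(a, 42959) = 17 forces 17 | a; write a = 17s. Then gcd(17s, 17·2527) = 17·gcd(s, 2527), so need gcd(s, 2527) = 1.
17s > 187 gives s ≥ 12. The least s ≥ 12 coprime to 2527 is 12, so a = 17·12 = 204.

204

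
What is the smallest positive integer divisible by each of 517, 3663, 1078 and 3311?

517 = 11 · 47; 3663 = 3² · 11 · 37; 1078 = 2 · 7² · 11; 3311 = 7 · 11 · 43
lcm takes max exponent of each prime: 2 · 3² · 7² · 11 · 37 · 43 · 47 = 725486454

725486454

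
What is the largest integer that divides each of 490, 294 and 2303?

490 = 2 · 5 · 7²; 294 = 2 · 3 · 7²; 2303 = 7² · 47
gcd takes min exponent of each prime: 7² = 49

49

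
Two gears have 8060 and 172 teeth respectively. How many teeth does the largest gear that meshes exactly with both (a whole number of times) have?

4

Euclid: 8060 = 46·172 + 148; 172 = 1·148 + 24; 148 = 6·24 + 4; 24 = 6·4 + 0. Last nonzero remainder: 4.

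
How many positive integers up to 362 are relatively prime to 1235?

253

1235 = 5·13·19. Inclusion–exclusion on these primes:
362 − ⌊362/5⌋ − ⌊362/13⌋ − ⌊362/19⌋ + ⌊362/65⌋ + ⌊362/95⌋ + ⌊362/247⌋ − ⌊362/1235⌋ = 253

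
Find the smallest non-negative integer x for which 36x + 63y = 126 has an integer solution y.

0

gcd(36, 63) = 9 (Euclid: 63 = 1·36 + 27; 36 = 1·27 + 9; 27 = 3·9 + 0), and 9 | 126.
Extended Euclid: 36·(2) + 63·(-1) = 9. Scale by 14: x₀ = 28.
General solution x = x₀ + 7t; reducing mod 7 gives x = 0 (and y = 2).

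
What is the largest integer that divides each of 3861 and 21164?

143

Euclid: 21164 = 5·3861 + 1859; 3861 = 2·1859 + 143; 1859 = 13·143 + 0. Last nonzero remainder: 143.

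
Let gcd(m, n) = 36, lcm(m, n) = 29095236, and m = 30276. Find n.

34596

m·n = gcd·lcm = 36·29095236 = 1047428496, so n = 1047428496/30276 = 34596.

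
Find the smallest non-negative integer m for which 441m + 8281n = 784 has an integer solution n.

152

Euclid: 8281 = 18·441 + 343; 441 = 1·343 + 98; 343 = 3·98 + 49; 98 = 2·49 + 0 → gcd = 49; 784 = 49·16.
Back-substitution yields 441·(-75) + 8281·(4) = 49, so one solution is m = -75·16 = -1200, n = 4·16 = 64.
Solutions in m differ by 8281/49 = 169; the one in [0, 169) is -1200 mod 169 = 152.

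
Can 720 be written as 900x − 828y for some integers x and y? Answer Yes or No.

By Bézout, 900x − 828y = 720 has integer solutions iff gcd(900, 828) | 720.
Euclid: 900 = 1·828 + 72; 828 = 11·72 + 36; 72 = 2·36 + 0. gcd = 36; 720 mod 36 = 0. Yes.

Yes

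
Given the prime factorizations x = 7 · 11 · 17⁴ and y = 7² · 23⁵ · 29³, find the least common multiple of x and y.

7066715779014219713

max exponent per prime: 7² · 11 · 17⁴ · 23⁵ · 29³ = 7066715779014219713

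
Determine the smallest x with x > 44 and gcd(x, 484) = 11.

Multiples of 11 above 44: 11·5, 11·6, … . Need the cofactor coprime to 484/11 = 44.
Checking s = 5, 6, … the first with gcd(s, 44) = 1 is s = 5, giving 55.

55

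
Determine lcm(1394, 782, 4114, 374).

3879502

1394 = 2 · 17 · 41; 782 = 2 · 17 · 23; 4114 = 2 · 11² · 17; 374 = 2 · 11 · 17
lcm takes max exponent of each prime: 2 · 11² · 17 · 23 · 41 = 3879502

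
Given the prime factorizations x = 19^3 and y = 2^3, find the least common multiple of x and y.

max exponent per prime: 2^3 · 19^3 = 54872

54872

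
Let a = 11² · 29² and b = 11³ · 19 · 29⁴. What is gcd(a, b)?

101761

min exponent per shared prime: 11² · 29² = 101761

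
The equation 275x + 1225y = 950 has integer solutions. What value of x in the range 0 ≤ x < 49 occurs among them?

Euclid: 1225 = 4·275 + 125; 275 = 2·125 + 25; 125 = 5·25 + 0 → gcd = 25; 950 = 25·38.
Back-substitution yields 275·(9) + 1225·(-2) = 25, so one solution is x = 9·38 = 342, y = -2·38 = -76.
Solutions in x differ by 1225/25 = 49; the one in [0, 49) is 342 mod 49 = 48.

48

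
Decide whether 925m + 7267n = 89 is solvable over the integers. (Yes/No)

gcd(925, 7267): 7267 = 7·925 + 792; 925 = 1·792 + 133; 792 = 5·133 + 127; 133 = 1·127 + 6; 127 = 21·6 + 1; 6 = 6·1 + 0 → 1
1 divides 89, so a solution exists.

Yes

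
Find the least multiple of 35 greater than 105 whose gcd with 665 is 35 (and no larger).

140

665 = 35·19. Any k with gcd(k, 665) = 35 is a multiple of 35, say 35s, with s coprime to 19.
Need s > 105/35, so s ≥ 4. First s ≥ 4 with gcd(s, 19) = 1 is s = 4. Thus k = 35·4 = 140.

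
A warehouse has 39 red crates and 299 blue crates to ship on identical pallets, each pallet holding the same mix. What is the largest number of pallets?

39 = 3 · 13
299 = 13 · 23
Common: 13 = 13

13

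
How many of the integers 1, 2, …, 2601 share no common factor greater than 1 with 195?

1280

Prime factors of 195: 3, 5, 13. Count integers ≤ 2601 divisible by none of them.
By inclusion–exclusion: 2601 − ⌊2601/3⌋ − ⌊2601/5⌋ − ⌊2601/13⌋ + ⌊2601/15⌋ + ⌊2601/39⌋ + ⌊2601/65⌋ − ⌊2601/195⌋ = 1280.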